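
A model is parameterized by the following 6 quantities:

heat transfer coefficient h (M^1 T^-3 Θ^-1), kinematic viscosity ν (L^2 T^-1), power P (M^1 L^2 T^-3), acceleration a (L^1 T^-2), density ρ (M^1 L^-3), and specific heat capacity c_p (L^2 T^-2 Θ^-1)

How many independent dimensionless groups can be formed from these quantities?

2

There are 6 variables and 4 base dimensions (M, L, T, Θ).
The dimension matrix has rank 4.
Independent dimensionless groups: 6 − 4 = 2.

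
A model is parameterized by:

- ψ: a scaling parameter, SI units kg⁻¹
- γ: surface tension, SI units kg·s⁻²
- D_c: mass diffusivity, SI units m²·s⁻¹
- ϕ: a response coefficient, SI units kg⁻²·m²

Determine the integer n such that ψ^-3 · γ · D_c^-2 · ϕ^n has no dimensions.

Balance the M exponent: (-2)·n from ϕ, plus −3·(-1) + (1) − 2·(0) = 4 from the rest, must sum to zero.
-2n + 4 = 0, so n = 2.

2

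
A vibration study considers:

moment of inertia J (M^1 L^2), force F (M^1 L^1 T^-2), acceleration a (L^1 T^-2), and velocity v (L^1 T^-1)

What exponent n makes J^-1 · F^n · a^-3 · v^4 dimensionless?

1

Balance the M exponent: (1)·n from F, plus −(1) − 3·(0) + 4·(0) = -1 from the rest, must sum to zero.
n − 1 = 0, so n = 1.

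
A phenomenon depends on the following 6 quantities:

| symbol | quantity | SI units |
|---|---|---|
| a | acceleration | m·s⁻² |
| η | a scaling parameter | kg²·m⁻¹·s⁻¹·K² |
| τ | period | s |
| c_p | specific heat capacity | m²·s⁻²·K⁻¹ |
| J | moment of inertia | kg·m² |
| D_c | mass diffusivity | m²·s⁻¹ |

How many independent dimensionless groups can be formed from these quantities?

There are 6 variables and 4 base dimensions (M, L, T, Θ).
The dimension matrix has rank 4.
Independent dimensionless groups: 6 − 4 = 2.

2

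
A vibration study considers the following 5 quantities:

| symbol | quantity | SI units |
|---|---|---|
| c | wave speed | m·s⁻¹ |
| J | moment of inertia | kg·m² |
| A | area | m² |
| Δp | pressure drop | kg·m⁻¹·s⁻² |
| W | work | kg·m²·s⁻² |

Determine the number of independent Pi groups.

2

There are 5 variables and 3 base dimensions (M, L, T).
The dimension matrix has rank 3.
Independent dimensionless groups: 5 − 3 = 2.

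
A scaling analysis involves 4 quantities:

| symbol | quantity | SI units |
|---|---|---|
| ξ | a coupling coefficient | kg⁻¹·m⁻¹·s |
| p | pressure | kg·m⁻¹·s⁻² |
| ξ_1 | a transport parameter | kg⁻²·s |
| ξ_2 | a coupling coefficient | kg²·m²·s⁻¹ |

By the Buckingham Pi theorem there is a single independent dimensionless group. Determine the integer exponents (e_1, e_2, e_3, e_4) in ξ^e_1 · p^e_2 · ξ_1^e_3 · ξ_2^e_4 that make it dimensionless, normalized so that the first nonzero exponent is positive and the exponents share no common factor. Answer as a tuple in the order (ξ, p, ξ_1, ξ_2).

M: e_1·(-1) + e_2·(1) + e_3·(-2) + e_4·(2) = 0
L: e_1·(-1) + e_2·(-1) + e_3·(0) + e_4·(2) = 0
T: e_1·(1) + e_2·(-2) + e_3·(1) + e_4·(-1) = 0
Solving this homogeneous linear system for the smallest-integer solution (first nonzero entry positive) gives (3, 1, 1, 2).

(3, 1, 1, 2)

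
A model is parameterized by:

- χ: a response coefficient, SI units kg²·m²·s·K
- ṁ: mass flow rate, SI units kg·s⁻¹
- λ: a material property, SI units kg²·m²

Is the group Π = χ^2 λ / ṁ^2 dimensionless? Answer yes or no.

Sum the exponent of each base dimension across the product:
  M: 2·[χ]_M − 2·[ṁ]_M + [λ]_M = 2·(2) − 2·(1) + (2) = 4
  L: 2·[χ]_L − 2·[ṁ]_L + [λ]_L = 2·(2) − 2·(0) + (2) = 6
  T: 2·[χ]_T − 2·[ṁ]_T + [λ]_T = 2·(1) − 2·(-1) + (0) = 4
  Θ: 2·[χ]_Θ − 2·[ṁ]_Θ + [λ]_Θ = 2·(1) − 2·(0) + (0) = 2
Net dimensions [M⁴ L⁶ T⁴ Θ²] ≠ [1] — not dimensionless.

no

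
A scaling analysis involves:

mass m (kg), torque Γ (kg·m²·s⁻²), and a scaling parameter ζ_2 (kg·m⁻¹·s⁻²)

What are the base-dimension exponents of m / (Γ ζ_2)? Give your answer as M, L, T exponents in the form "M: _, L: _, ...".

Collect each base-dimension exponent across the product:
  M: (1) − (1) − (1) = -1
  L: (0) − (2) − (-1) = -1
  T: (0) − (-2) − (-2) = 4
So the dimensions are [M⁻¹ L⁻¹ T⁴].

M: -1, L: -1, T: 4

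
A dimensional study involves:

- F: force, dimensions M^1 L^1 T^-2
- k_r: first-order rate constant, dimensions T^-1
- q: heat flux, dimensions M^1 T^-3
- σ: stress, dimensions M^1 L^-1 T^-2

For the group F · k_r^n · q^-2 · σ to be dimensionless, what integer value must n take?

2

Balance the T exponent: (-1)·n from k_r, plus (-2) − 2·(-3) + (-2) = 2 from the rest, must sum to zero.
−n + 2 = 0, so n = 2.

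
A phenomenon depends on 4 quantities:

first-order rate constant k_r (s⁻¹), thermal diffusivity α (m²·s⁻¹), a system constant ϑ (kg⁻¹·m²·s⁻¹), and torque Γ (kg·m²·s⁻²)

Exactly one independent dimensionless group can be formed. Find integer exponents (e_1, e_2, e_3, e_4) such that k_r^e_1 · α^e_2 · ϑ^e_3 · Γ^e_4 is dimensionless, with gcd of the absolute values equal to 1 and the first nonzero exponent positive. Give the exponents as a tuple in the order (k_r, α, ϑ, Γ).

(1, 2, -1, -1)

M: e_1·(0) + e_2·(0) + e_3·(-1) + e_4·(1) = 0
L: e_1·(0) + e_2·(2) + e_3·(2) + e_4·(2) = 0
T: e_1·(-1) + e_2·(-1) + e_3·(-1) + e_4·(-2) = 0
Solving this homogeneous linear system for the smallest-integer solution (first nonzero entry positive) gives (1, 2, -1, -1).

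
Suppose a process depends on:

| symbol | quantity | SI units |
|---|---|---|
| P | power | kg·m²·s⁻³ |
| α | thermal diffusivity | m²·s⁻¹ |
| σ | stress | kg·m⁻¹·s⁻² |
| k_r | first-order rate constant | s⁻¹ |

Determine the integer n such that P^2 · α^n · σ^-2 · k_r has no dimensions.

Balance the L exponent: (2)·n from α, plus 2·(2) − 2·(-1) + (0) = 6 from the rest, must sum to zero.
2n + 6 = 0, so n = -3.

-3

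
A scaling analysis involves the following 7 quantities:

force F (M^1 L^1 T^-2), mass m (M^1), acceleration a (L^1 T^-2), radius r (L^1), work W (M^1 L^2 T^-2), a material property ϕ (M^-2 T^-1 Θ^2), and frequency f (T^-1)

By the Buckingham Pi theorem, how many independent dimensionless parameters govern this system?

3

There are 7 variables and 4 base dimensions (M, L, T, Θ).
The dimension matrix has rank 4.
Independent dimensionless groups: 7 − 4 = 3.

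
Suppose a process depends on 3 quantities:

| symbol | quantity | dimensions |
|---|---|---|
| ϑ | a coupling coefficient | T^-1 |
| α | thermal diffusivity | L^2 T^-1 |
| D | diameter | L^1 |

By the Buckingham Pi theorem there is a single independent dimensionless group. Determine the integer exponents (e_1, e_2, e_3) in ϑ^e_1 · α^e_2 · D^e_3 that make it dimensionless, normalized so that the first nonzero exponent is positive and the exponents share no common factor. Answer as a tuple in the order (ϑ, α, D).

(1, -1, 2)

L: e_1·(0) + e_2·(2) + e_3·(1) = 0
T: e_1·(-1) + e_2·(-1) + e_3·(0) = 0
Solving this homogeneous linear system for the smallest-integer solution (first nonzero entry positive) gives (1, -1, 2).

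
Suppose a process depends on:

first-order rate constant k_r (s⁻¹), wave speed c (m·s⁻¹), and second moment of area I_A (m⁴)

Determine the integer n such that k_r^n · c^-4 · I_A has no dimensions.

Balance the T exponent: (-1)·n from k_r, plus −4·(-1) + (0) = 4 from the rest, must sum to zero.
−n + 4 = 0, so n = 4.

4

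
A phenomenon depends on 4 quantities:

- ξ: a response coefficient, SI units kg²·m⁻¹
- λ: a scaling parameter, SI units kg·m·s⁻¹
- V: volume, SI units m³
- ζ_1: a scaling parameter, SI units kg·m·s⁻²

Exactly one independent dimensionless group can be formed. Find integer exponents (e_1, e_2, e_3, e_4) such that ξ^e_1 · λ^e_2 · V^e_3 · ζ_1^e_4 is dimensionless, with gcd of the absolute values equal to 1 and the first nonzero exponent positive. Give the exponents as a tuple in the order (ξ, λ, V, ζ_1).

M: e_1·(2) + e_2·(1) + e_3·(0) + e_4·(1) = 0
L: e_1·(-1) + e_2·(1) + e_3·(3) + e_4·(1) = 0
T: e_1·(0) + e_2·(-1) + e_3·(0) + e_4·(-2) = 0
Solving this homogeneous linear system for the smallest-integer solution (first nonzero entry positive) gives (1, -4, 1, 2).

(1, -4, 1, 2)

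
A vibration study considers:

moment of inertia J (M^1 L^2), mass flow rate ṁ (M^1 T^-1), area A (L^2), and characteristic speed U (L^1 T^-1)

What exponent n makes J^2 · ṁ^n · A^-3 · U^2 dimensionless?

Balance the M exponent: (1)·n from ṁ, plus 2·(1) − 3·(0) + 2·(0) = 2 from the rest, must sum to zero.
n + 2 = 0, so n = -2.

-2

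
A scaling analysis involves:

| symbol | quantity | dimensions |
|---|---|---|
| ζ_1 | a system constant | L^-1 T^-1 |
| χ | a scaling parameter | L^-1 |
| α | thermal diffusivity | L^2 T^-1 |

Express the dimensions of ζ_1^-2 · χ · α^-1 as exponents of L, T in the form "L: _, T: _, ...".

L: -1, T: 3

Collect each base-dimension exponent across the product:
  L: −2·(-1) + (-1) − (2) = -1
  T: −2·(-1) + (0) − (-1) = 3
So the dimensions are [L⁻¹ T³].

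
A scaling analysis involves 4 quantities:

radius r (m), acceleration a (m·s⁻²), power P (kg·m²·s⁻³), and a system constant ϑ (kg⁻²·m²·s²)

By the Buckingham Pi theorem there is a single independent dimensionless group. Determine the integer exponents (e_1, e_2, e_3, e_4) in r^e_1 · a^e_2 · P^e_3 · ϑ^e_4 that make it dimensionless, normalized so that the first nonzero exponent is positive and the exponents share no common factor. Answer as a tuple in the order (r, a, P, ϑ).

(4, 2, -2, -1)

M: e_1·(0) + e_2·(0) + e_3·(1) + e_4·(-2) = 0
L: e_1·(1) + e_2·(1) + e_3·(2) + e_4·(2) = 0
T: e_1·(0) + e_2·(-2) + e_3·(-3) + e_4·(2) = 0
Solving this homogeneous linear system for the smallest-integer solution (first nonzero entry positive) gives (4, 2, -2, -1).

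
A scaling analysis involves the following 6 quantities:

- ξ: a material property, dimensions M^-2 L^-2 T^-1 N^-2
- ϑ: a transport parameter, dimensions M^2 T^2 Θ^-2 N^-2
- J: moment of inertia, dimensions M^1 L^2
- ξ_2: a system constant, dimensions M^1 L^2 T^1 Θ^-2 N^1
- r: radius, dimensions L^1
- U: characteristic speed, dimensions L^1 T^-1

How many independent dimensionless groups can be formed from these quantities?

1

There are 6 variables and 5 base dimensions (M, L, T, Θ, N).
The dimension matrix has rank 5.
Independent dimensionless groups: 6 − 5 = 1.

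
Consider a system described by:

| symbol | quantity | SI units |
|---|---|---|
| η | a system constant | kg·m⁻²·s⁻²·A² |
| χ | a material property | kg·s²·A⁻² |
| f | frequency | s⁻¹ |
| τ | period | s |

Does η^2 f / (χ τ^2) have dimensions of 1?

Sum the exponent of each base dimension across the product:
  M: 2·[η]_M − [χ]_M + [f]_M − 2·[τ]_M = 2·(1) − (1) + (0) − 2·(0) = 1
  L: 2·[η]_L − [χ]_L + [f]_L − 2·[τ]_L = 2·(-2) − (0) + (0) − 2·(0) = -4
  T: 2·[η]_T − [χ]_T + [f]_T − 2·[τ]_T = 2·(-2) − (2) + (-1) − 2·(1) = -9
  I: 2·[η]_I − [χ]_I + [f]_I − 2·[τ]_I = 2·(2) − (-2) + (0) − 2·(0) = 6
Net dimensions [M L⁻⁴ T⁻⁹ I⁶] ≠ [1] — not dimensionless.

no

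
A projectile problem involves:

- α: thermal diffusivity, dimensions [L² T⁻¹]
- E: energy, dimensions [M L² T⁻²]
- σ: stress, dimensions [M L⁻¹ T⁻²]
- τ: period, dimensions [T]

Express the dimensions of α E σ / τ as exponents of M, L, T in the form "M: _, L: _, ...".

M: 2, L: 3, T: -6

Collect each base-dimension exponent across the product:
  M: (0) + (1) + (1) − (0) = 2
  L: (2) + (2) + (-1) − (0) = 3
  T: (-1) + (-2) + (-2) − (1) = -6
So the dimensions are [M² L³ T⁻⁶].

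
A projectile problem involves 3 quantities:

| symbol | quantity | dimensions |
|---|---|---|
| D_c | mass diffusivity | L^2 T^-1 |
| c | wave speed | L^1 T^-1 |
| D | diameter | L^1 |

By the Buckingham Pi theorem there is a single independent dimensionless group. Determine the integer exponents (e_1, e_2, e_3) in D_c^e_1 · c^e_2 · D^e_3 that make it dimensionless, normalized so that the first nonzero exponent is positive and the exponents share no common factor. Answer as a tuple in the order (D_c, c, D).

(1, -1, -1)

L: e_1·(2) + e_2·(1) + e_3·(1) = 0
T: e_1·(-1) + e_2·(-1) + e_3·(0) = 0
Solving this homogeneous linear system for the smallest-integer solution (first nonzero entry positive) gives (1, -1, -1).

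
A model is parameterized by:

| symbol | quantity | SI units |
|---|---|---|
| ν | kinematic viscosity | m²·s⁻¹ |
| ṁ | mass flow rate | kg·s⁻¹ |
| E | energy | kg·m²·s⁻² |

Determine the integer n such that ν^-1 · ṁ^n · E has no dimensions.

-1

Balance the M exponent: (1)·n from ṁ, plus −(0) + (1) = 1 from the rest, must sum to zero.
n + 1 = 0, so n = -1.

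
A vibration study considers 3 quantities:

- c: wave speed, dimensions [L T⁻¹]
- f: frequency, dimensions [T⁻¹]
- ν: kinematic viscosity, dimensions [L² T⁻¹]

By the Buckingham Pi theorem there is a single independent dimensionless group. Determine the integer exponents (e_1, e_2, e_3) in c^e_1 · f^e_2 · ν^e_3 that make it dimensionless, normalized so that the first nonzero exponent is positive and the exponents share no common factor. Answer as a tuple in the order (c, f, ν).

(2, -1, -1)

L: e_1·(1) + e_2·(0) + e_3·(2) = 0
T: e_1·(-1) + e_2·(-1) + e_3·(-1) = 0
Solving this homogeneous linear system for the smallest-integer solution (first nonzero entry positive) gives (2, -1, -1).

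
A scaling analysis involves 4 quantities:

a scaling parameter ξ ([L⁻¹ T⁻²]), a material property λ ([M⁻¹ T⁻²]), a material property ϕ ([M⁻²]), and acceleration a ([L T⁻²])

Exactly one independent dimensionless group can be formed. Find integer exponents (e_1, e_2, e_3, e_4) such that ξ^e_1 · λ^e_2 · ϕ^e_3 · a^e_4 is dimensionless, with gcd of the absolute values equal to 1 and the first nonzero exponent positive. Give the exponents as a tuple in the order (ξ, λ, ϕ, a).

M: e_1·(0) + e_2·(-1) + e_3·(-2) + e_4·(0) = 0
L: e_1·(-1) + e_2·(0) + e_3·(0) + e_4·(1) = 0
T: e_1·(-2) + e_2·(-2) + e_3·(0) + e_4·(-2) = 0
Solving this homogeneous linear system for the smallest-integer solution (first nonzero entry positive) gives (1, -2, 1, 1).

(1, -2, 1, 1)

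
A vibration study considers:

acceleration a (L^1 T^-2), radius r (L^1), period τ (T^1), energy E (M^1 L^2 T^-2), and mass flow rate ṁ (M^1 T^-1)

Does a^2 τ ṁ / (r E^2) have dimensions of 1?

Sum the exponent of each base dimension across the product:
  M: 2·[a]_M − [r]_M + [τ]_M − 2·[E]_M + [ṁ]_M = 2·(0) − (0) + (0) − 2·(1) + (1) = -1
  L: 2·[a]_L − [r]_L + [τ]_L − 2·[E]_L + [ṁ]_L = 2·(1) − (1) + (0) − 2·(2) + (0) = -3
  T: 2·[a]_T − [r]_T + [τ]_T − 2·[E]_T + [ṁ]_T = 2·(-2) − (0) + (1) − 2·(-2) + (-1) = 0
Net dimensions [M⁻¹ L⁻³] ≠ [1] — not dimensionless.

no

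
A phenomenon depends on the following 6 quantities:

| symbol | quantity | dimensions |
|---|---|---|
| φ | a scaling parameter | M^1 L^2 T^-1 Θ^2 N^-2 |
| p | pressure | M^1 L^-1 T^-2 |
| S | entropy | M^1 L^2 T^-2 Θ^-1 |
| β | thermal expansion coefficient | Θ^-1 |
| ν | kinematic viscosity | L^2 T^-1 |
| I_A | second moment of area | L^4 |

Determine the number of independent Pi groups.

There are 6 variables and 5 base dimensions (M, L, T, Θ, N).
The dimension matrix has rank 5.
Independent dimensionless groups: 6 − 5 = 1.

1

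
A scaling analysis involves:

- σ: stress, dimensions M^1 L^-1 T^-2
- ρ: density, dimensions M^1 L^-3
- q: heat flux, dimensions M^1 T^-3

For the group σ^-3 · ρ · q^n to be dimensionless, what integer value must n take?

2

Balance the M exponent: (1)·n from q, plus −3·(1) + (1) = -2 from the rest, must sum to zero.
n − 2 = 0, so n = 2.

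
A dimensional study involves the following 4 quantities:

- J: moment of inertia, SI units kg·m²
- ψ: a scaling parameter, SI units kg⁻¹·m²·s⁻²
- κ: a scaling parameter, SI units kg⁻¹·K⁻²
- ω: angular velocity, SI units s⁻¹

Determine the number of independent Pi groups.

There are 4 variables and 4 base dimensions (M, L, T, Θ).
The dimension matrix has rank 4.
Independent dimensionless groups: 4 − 4 = 0.

0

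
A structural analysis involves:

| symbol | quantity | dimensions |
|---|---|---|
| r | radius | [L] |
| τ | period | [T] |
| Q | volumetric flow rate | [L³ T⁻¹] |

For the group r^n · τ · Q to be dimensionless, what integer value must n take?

Balance the L exponent: (1)·n from r, plus (0) + (3) = 3 from the rest, must sum to zero.
n + 3 = 0, so n = -3.

-3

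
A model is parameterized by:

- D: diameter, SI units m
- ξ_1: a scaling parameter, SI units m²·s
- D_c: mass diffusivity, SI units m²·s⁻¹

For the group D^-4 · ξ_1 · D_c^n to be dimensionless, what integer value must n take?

Balance the L exponent: (2)·n from D_c, plus −4·(1) + (2) = -2 from the rest, must sum to zero.
2n − 2 = 0, so n = 1.

1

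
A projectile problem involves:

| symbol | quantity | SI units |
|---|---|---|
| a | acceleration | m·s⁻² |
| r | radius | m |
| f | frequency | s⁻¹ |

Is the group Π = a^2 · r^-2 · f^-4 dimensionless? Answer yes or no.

Sum the exponent of each base dimension across the product:
  L: 2·[a]_L − 2·[r]_L − 4·[f]_L = 2·(1) − 2·(1) − 4·(0) = 0
  T: 2·[a]_T − 2·[r]_T − 4·[f]_T = 2·(-2) − 2·(0) − 4·(-1) = 0
All base exponents vanish — dimensionless.

yes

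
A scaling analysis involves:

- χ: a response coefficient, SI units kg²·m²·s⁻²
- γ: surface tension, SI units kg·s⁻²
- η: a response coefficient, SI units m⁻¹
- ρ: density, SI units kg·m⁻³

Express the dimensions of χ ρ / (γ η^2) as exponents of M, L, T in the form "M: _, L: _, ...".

Collect each base-dimension exponent across the product:
  M: (2) − (1) − 2·(0) + (1) = 2
  L: (2) − (0) − 2·(-1) + (-3) = 1
  T: (-2) − (-2) − 2·(0) + (0) = 0
So the dimensions are [M² L].

M: 2, L: 1, T: 0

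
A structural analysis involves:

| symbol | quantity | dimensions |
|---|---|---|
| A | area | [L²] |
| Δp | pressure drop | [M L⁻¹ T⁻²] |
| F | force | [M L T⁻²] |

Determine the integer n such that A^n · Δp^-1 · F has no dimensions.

Balance the L exponent: (2)·n from A, plus −(-1) + (1) = 2 from the rest, must sum to zero.
2n + 2 = 0, so n = -1.

-1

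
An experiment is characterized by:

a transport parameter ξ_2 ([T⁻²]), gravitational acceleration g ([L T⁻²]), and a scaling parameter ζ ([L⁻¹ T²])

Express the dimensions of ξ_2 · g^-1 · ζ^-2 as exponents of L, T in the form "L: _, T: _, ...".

Collect each base-dimension exponent across the product:
  L: (0) − (1) − 2·(-1) = 1
  T: (-2) − (-2) − 2·(2) = -4
So the dimensions are [L T⁻⁴].

L: 1, T: -4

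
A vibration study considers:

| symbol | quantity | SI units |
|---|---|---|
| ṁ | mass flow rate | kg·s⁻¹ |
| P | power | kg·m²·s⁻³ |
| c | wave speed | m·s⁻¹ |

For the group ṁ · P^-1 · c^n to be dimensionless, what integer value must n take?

2

Balance the L exponent: (1)·n from c, plus (0) − (2) = -2 from the rest, must sum to zero.
n − 2 = 0, so n = 2.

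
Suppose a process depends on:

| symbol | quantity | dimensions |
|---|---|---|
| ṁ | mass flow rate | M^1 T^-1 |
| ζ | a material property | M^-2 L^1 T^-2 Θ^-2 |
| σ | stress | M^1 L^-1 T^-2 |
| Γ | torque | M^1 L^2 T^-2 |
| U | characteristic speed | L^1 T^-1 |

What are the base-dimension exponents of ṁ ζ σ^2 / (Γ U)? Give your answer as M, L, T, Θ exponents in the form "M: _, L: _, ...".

Collect each base-dimension exponent across the product:
  M: (1) + (-2) + 2·(1) − (1) − (0) = 0
  L: (0) + (1) + 2·(-1) − (2) − (1) = -4
  T: (-1) + (-2) + 2·(-2) − (-2) − (-1) = -4
  Θ: (0) + (-2) + 2·(0) − (0) − (0) = -2
So the dimensions are [L⁻⁴ T⁻⁴ Θ⁻²].

M: 0, L: -4, T: -4, Θ: -2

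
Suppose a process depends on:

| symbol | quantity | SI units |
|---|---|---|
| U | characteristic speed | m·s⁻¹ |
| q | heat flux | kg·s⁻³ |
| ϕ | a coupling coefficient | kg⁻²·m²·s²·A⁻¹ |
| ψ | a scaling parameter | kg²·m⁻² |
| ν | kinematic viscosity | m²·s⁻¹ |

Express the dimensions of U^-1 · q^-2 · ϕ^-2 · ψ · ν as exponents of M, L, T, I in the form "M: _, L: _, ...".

Collect each base-dimension exponent across the product:
  M: −(0) − 2·(1) − 2·(-2) + (2) + (0) = 4
  L: −(1) − 2·(0) − 2·(2) + (-2) + (2) = -5
  T: −(-1) − 2·(-3) − 2·(2) + (0) + (-1) = 2
  I: −(0) − 2·(0) − 2·(-1) + (0) + (0) = 2
So the dimensions are [M⁴ L⁻⁵ T² I²].

M: 4, L: -5, T: 2, I: 2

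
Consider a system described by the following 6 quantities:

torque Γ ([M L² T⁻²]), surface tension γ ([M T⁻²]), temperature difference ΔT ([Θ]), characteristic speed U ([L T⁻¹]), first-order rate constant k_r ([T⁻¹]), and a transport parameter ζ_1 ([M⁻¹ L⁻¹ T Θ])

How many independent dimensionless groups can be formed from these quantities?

There are 6 variables and 4 base dimensions (M, L, T, Θ).
The dimension matrix has rank 4.
Independent dimensionless groups: 6 − 4 = 2.

2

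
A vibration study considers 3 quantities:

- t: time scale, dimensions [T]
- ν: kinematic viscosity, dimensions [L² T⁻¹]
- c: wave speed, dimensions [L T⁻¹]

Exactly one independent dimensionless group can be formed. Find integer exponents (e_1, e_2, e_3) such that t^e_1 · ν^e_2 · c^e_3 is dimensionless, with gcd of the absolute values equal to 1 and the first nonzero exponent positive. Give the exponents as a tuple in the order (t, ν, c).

(1, -1, 2)

L: e_1·(0) + e_2·(2) + e_3·(1) = 0
T: e_1·(1) + e_2·(-1) + e_3·(-1) = 0
Solving this homogeneous linear system for the smallest-integer solution (first nonzero entry positive) gives (1, -1, 2).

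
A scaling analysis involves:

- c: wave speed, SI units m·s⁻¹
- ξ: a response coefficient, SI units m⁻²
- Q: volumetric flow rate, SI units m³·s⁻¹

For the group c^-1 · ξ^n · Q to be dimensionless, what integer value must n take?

1

Balance the L exponent: (-2)·n from ξ, plus −(1) + (3) = 2 from the rest, must sum to zero.
-2n + 2 = 0, so n = 1.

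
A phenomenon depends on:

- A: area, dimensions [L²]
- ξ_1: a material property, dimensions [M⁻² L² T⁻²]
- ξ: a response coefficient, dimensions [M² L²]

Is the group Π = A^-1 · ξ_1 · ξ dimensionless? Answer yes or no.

no

Sum the exponent of each base dimension across the product:
  M: −[A]_M + [ξ_1]_M + [ξ]_M = −(0) + (-2) + (2) = 0
  L: −[A]_L + [ξ_1]_L + [ξ]_L = −(2) + (2) + (2) = 2
  T: −[A]_T + [ξ_1]_T + [ξ]_T = −(0) + (-2) + (0) = -2
Net dimensions [L² T⁻²] ≠ [1] — not dimensionless.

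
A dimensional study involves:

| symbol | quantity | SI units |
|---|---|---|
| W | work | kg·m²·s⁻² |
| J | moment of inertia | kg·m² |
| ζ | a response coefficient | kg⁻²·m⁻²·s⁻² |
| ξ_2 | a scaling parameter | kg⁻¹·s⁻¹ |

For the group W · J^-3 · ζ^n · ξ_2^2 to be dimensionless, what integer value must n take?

-2

Balance the M exponent: (-2)·n from ζ, plus (1) − 3·(1) + 2·(-1) = -4 from the rest, must sum to zero.
-2n − 4 = 0, so n = -2.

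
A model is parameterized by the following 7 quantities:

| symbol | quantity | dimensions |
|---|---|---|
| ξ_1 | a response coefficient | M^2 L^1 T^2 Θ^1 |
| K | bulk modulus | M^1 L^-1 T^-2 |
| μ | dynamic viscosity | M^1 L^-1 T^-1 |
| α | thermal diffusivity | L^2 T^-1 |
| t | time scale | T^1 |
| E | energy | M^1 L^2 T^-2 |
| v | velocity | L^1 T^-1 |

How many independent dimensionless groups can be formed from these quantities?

3

There are 7 variables and 4 base dimensions (M, L, T, Θ).
The dimension matrix has rank 4.
Independent dimensionless groups: 7 − 4 = 3.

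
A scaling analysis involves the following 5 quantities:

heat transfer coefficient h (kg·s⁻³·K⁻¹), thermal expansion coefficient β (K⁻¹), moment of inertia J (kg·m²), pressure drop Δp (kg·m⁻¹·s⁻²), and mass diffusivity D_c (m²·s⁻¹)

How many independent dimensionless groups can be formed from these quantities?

1

There are 5 variables and 4 base dimensions (M, L, T, Θ).
The dimension matrix has rank 4.
Independent dimensionless groups: 5 − 4 = 1.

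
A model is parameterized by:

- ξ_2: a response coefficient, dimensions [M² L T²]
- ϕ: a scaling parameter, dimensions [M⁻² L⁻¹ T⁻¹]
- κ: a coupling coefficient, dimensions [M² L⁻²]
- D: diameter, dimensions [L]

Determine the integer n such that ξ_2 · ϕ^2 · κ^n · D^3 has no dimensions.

Balance the M exponent: (2)·n from κ, plus (2) + 2·(-2) + 3·(0) = -2 from the rest, must sum to zero.
2n − 2 = 0, so n = 1.

1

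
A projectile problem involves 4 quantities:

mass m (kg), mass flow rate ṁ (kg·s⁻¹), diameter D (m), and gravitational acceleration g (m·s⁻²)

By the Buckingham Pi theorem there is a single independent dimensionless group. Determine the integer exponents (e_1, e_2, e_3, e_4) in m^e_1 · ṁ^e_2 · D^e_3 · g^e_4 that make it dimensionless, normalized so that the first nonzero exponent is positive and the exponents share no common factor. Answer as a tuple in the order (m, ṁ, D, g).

(2, -2, -1, 1)

M: e_1·(1) + e_2·(1) + e_3·(0) + e_4·(0) = 0
L: e_1·(0) + e_2·(0) + e_3·(1) + e_4·(1) = 0
T: e_1·(0) + e_2·(-1) + e_3·(0) + e_4·(-2) = 0
Solving this homogeneous linear system for the smallest-integer solution (first nonzero entry positive) gives (2, -2, -1, 1).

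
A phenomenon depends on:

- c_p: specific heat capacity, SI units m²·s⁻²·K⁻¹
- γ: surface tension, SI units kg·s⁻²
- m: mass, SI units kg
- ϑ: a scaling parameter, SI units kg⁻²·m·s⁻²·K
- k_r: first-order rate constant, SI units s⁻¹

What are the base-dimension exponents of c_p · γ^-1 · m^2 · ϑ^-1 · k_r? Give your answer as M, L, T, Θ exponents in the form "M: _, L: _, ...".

Collect each base-dimension exponent across the product:
  M: (0) − (1) + 2·(1) − (-2) + (0) = 3
  L: (2) − (0) + 2·(0) − (1) + (0) = 1
  T: (-2) − (-2) + 2·(0) − (-2) + (-1) = 1
  Θ: (-1) − (0) + 2·(0) − (1) + (0) = -2
So the dimensions are [M³ L T Θ⁻²].

M: 3, L: 1, T: 1, Θ: -2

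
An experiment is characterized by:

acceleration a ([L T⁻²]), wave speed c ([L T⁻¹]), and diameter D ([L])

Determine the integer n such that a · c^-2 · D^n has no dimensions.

Balance the L exponent: (1)·n from D, plus (1) − 2·(1) = -1 from the rest, must sum to zero.
n − 1 = 0, so n = 1.

1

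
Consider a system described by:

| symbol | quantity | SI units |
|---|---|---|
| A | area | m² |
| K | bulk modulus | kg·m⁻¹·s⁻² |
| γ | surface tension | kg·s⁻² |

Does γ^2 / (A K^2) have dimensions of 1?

yes

Sum the exponent of each base dimension across the product:
  M: −[A]_M − 2·[K]_M + 2·[γ]_M = −(0) − 2·(1) + 2·(1) = 0
  L: −[A]_L − 2·[K]_L + 2·[γ]_L = −(2) − 2·(-1) + 2·(0) = 0
  T: −[A]_T − 2·[K]_T + 2·[γ]_T = −(0) − 2·(-2) + 2·(-2) = 0
All base exponents vanish — dimensionless.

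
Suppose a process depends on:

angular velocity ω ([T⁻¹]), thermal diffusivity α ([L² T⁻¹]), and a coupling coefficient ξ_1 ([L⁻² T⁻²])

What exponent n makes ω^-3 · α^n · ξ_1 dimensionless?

Balance the L exponent: (2)·n from α, plus −3·(0) + (-2) = -2 from the rest, must sum to zero.
2n − 2 = 0, so n = 1.

1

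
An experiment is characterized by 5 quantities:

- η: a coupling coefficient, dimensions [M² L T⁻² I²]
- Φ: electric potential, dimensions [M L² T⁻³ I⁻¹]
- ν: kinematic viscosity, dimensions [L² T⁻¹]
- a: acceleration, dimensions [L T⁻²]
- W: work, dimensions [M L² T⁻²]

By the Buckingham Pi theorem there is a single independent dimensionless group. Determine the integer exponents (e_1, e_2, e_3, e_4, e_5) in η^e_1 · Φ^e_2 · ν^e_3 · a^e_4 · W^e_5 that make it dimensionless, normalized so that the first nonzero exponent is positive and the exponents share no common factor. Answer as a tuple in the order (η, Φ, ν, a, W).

(1, 2, 2, -1, -4)

M: e_1·(2) + e_2·(1) + e_3·(0) + e_4·(0) + e_5·(1) = 0
L: e_1·(1) + e_2·(2) + e_3·(2) + e_4·(1) + e_5·(2) = 0
T: e_1·(-2) + e_2·(-3) + e_3·(-1) + e_4·(-2) + e_5·(-2) = 0
I: e_1·(2) + e_2·(-1) + e_3·(0) + e_4·(0) + e_5·(0) = 0
Solving this homogeneous linear system for the smallest-integer solution (first nonzero entry positive) gives (1, 2, 2, -1, -4).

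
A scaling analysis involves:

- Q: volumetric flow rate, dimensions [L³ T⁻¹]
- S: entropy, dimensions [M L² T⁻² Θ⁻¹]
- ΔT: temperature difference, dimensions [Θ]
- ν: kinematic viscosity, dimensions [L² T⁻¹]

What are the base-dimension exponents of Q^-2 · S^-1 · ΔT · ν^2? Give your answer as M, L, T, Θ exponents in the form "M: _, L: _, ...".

Collect each base-dimension exponent across the product:
  M: −2·(0) − (1) + (0) + 2·(0) = -1
  L: −2·(3) − (2) + (0) + 2·(2) = -4
  T: −2·(-1) − (-2) + (0) + 2·(-1) = 2
  Θ: −2·(0) − (-1) + (1) + 2·(0) = 2
So the dimensions are [M⁻¹ L⁻⁴ T² Θ²].

M: -1, L: -4, T: 2, Θ: 2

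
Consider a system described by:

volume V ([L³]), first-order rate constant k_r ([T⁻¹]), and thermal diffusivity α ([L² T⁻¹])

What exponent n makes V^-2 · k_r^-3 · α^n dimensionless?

Balance the L exponent: (2)·n from α, plus −2·(3) − 3·(0) = -6 from the rest, must sum to zero.
2n − 6 = 0, so n = 3.

3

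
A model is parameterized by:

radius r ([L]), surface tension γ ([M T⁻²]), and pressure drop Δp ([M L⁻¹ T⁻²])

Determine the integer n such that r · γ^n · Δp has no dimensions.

-1

Balance the M exponent: (1)·n from γ, plus (0) + (1) = 1 from the rest, must sum to zero.
n + 1 = 0, so n = -1.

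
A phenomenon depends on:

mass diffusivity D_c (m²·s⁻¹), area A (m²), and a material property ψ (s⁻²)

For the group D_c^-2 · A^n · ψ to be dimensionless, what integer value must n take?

Balance the L exponent: (2)·n from A, plus −2·(2) + (0) = -4 from the rest, must sum to zero.
2n − 4 = 0, so n = 2.

2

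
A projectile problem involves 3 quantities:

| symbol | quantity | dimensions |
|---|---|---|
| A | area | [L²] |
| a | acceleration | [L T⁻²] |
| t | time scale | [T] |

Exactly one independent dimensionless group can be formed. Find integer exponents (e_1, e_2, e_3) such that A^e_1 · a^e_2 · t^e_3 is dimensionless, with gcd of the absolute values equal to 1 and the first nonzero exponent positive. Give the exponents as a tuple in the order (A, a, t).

L: e_1·(2) + e_2·(1) + e_3·(0) = 0
T: e_1·(0) + e_2·(-2) + e_3·(1) = 0
Solving this homogeneous linear system for the smallest-integer solution (first nonzero entry positive) gives (1, -2, -4).

(1, -2, -4)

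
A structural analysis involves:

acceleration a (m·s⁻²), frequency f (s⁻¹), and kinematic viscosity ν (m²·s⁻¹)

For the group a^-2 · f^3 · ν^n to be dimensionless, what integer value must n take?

Balance the L exponent: (2)·n from ν, plus −2·(1) + 3·(0) = -2 from the rest, must sum to zero.
2n − 2 = 0, so n = 1.

1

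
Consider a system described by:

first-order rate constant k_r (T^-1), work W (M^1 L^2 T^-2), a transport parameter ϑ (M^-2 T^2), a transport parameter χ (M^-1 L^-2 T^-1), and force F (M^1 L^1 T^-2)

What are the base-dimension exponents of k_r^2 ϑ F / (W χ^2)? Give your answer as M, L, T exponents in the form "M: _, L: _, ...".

Collect each base-dimension exponent across the product:
  M: 2·(0) − (1) + (-2) − 2·(-1) + (1) = 0
  L: 2·(0) − (2) + (0) − 2·(-2) + (1) = 3
  T: 2·(-1) − (-2) + (2) − 2·(-1) + (-2) = 2
So the dimensions are [L³ T²].

M: 0, L: 3, T: 2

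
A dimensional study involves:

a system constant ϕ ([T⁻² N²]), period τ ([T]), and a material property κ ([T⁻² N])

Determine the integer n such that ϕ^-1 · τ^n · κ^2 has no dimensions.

Balance the T exponent: (1)·n from τ, plus −(-2) + 2·(-2) = -2 from the rest, must sum to zero.
n − 2 = 0, so n = 2.

2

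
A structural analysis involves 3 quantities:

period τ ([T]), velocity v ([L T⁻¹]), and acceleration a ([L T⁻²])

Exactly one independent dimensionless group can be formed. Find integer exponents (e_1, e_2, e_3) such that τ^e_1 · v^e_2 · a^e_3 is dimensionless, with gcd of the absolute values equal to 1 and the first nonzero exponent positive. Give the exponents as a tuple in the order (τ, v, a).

L: e_1·(0) + e_2·(1) + e_3·(1) = 0
T: e_1·(1) + e_2·(-1) + e_3·(-2) = 0
Solving this homogeneous linear system for the smallest-integer solution (first nonzero entry positive) gives (1, -1, 1).

(1, -1, 1)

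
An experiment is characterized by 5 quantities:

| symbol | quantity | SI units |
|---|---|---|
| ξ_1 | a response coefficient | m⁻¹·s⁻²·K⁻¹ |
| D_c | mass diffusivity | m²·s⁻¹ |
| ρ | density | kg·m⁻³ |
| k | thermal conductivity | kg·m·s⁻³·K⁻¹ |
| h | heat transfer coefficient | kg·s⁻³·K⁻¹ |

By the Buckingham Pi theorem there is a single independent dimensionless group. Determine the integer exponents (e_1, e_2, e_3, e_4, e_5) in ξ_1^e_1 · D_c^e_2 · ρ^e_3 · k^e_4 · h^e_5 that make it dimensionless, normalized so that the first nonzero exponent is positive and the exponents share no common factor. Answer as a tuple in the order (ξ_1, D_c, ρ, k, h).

M: e_1·(0) + e_2·(0) + e_3·(1) + e_4·(1) + e_5·(1) = 0
L: e_1·(-1) + e_2·(2) + e_3·(-3) + e_4·(1) + e_5·(0) = 0
T: e_1·(-2) + e_2·(-1) + e_3·(0) + e_4·(-3) + e_5·(-3) = 0
Θ: e_1·(-1) + e_2·(0) + e_3·(0) + e_4·(-1) + e_5·(-1) = 0
Solving this homogeneous linear system for the smallest-integer solution (first nonzero entry positive) gives (1, 1, 1, 2, -3).

(1, 1, 1, 2, -3)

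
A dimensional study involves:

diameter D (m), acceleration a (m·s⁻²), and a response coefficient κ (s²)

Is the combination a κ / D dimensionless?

Sum the exponent of each base dimension across the product:
  L: −[D]_L + [a]_L + [κ]_L = −(1) + (1) + (0) = 0
  T: −[D]_T + [a]_T + [κ]_T = −(0) + (-2) + (2) = 0
All base exponents vanish — dimensionless.

yes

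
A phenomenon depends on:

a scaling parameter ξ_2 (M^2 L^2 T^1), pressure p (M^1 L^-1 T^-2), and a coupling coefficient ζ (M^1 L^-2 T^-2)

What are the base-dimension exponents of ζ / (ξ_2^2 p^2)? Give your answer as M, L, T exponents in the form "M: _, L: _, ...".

Collect each base-dimension exponent across the product:
  M: −2·(2) − 2·(1) + (1) = -5
  L: −2·(2) − 2·(-1) + (-2) = -4
  T: −2·(1) − 2·(-2) + (-2) = 0
So the dimensions are [M⁻⁵ L⁻⁴].

M: -5, L: -4, T: 0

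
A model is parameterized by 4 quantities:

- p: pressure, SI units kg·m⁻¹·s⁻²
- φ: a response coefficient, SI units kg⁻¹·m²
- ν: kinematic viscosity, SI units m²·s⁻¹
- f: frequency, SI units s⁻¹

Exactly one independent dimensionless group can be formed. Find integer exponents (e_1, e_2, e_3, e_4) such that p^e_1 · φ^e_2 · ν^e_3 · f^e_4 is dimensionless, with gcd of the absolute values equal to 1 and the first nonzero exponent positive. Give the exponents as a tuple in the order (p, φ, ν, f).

M: e_1·(1) + e_2·(-1) + e_3·(0) + e_4·(0) = 0
L: e_1·(-1) + e_2·(2) + e_3·(2) + e_4·(0) = 0
T: e_1·(-2) + e_2·(0) + e_3·(-1) + e_4·(-1) = 0
Solving this homogeneous linear system for the smallest-integer solution (first nonzero entry positive) gives (2, 2, -1, -3).

(2, 2, -1, -3)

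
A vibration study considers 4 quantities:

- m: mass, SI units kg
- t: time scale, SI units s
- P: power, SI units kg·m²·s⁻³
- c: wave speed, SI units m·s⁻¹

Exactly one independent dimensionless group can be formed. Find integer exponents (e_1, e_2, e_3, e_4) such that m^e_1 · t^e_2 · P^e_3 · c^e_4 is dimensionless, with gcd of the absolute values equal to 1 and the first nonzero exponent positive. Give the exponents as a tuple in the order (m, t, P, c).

M: e_1·(1) + e_2·(0) + e_3·(1) + e_4·(0) = 0
L: e_1·(0) + e_2·(0) + e_3·(2) + e_4·(1) = 0
T: e_1·(0) + e_2·(1) + e_3·(-3) + e_4·(-1) = 0
Solving this homogeneous linear system for the smallest-integer solution (first nonzero entry positive) gives (1, -1, -1, 2).

(1, -1, -1, 2)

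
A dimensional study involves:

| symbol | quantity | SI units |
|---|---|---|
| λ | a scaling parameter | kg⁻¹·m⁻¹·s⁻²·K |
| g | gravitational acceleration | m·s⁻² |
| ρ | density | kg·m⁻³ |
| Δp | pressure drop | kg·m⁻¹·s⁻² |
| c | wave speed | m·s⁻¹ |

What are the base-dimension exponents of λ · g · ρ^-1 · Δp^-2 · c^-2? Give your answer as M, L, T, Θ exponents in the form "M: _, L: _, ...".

M: -4, L: 3, T: 2, Θ: 1

Collect each base-dimension exponent across the product:
  M: (-1) + (0) − (1) − 2·(1) − 2·(0) = -4
  L: (-1) + (1) − (-3) − 2·(-1) − 2·(1) = 3
  T: (-2) + (-2) − (0) − 2·(-2) − 2·(-1) = 2
  Θ: (1) + (0) − (0) − 2·(0) − 2·(0) = 1
So the dimensions are [M⁻⁴ L³ T² Θ].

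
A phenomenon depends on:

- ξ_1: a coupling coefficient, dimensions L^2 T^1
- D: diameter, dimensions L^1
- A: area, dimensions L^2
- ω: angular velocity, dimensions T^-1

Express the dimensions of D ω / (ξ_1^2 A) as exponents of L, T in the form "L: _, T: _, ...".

Collect each base-dimension exponent across the product:
  L: −2·(2) + (1) − (2) + (0) = -5
  T: −2·(1) + (0) − (0) + (-1) = -3
So the dimensions are [L⁻⁵ T⁻³].

L: -5, T: -3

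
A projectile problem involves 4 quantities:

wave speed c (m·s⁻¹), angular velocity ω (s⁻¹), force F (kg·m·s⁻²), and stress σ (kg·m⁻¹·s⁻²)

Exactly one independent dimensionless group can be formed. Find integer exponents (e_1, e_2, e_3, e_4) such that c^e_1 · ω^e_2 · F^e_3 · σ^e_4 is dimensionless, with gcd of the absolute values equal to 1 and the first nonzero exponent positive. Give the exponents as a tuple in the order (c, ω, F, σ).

M: e_1·(0) + e_2·(0) + e_3·(1) + e_4·(1) = 0
L: e_1·(1) + e_2·(0) + e_3·(1) + e_4·(-1) = 0
T: e_1·(-1) + e_2·(-1) + e_3·(-2) + e_4·(-2) = 0
Solving this homogeneous linear system for the smallest-integer solution (first nonzero entry positive) gives (2, -2, -1, 1).

(2, -2, -1, 1)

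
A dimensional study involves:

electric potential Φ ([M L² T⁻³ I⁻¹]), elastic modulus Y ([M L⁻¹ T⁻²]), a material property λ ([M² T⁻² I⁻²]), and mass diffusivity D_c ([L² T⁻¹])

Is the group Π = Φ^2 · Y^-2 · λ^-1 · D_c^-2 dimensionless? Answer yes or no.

no

Sum the exponent of each base dimension across the product:
  M: 2·[Φ]_M − 2·[Y]_M − [λ]_M − 2·[D_c]_M = 2·(1) − 2·(1) − (2) − 2·(0) = -2
  L: 2·[Φ]_L − 2·[Y]_L − [λ]_L − 2·[D_c]_L = 2·(2) − 2·(-1) − (0) − 2·(2) = 2
  T: 2·[Φ]_T − 2·[Y]_T − [λ]_T − 2·[D_c]_T = 2·(-3) − 2·(-2) − (-2) − 2·(-1) = 2
  I: 2·[Φ]_I − 2·[Y]_I − [λ]_I − 2·[D_c]_I = 2·(-1) − 2·(0) − (-2) − 2·(0) = 0
Net dimensions [M⁻² L² T²] ≠ [1] — not dimensionless.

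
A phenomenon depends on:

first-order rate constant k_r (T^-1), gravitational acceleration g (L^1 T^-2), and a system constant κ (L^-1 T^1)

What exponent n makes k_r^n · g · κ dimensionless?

-1

Balance the T exponent: (-1)·n from k_r, plus (-2) + (1) = -1 from the rest, must sum to zero.
−n − 1 = 0, so n = -1.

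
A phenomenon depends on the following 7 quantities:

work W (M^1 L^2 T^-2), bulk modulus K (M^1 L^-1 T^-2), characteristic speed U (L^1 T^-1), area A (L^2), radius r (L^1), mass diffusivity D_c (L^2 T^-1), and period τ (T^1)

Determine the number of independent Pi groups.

There are 7 variables and 3 base dimensions (M, L, T).
The dimension matrix has rank 3.
Independent dimensionless groups: 7 − 3 = 4.

4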